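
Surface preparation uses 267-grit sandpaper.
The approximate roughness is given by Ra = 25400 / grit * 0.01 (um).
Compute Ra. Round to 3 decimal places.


Ra = 25400 / 267 * 0.01
= 254 / 267
= 0.951 um

0.951


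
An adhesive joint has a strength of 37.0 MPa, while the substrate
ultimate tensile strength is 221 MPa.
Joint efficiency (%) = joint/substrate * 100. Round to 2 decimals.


Efficiency = 37.0 / 221 * 100
= 16.74%

16.74


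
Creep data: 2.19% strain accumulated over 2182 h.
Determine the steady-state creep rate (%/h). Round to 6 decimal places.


Rate = 2.19 / 2182 = 0.001004 %/h

0.001004


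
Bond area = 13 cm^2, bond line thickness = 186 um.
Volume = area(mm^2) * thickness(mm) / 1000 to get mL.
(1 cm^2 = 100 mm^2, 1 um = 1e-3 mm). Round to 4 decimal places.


area_mm2 = 13 * 100 = 1300
blt_mm = 186 * 1e-3 = 0.186
vol_mm3 = 1300 * 0.186 = 241.8
vol_mL = 241.8 / 1000 = 0.2418 mL

0.2418


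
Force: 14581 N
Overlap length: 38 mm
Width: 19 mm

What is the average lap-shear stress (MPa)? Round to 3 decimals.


Average shear stress = F / (overlap * width)
= 14581 / (38 * 19)
= 20.195 MPa

20.195


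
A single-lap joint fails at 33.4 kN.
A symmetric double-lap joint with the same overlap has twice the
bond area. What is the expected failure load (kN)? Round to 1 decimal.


Double-lap load = 2 * 33.4 = 66.8 kN

66.8


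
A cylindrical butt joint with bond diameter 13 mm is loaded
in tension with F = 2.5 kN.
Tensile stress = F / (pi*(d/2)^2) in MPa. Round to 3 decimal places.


Area = pi * (13/2)^2 = 132.7323 mm^2
Stress = 2.5*1000 / 132.7323
= 18.835 MPa

18.835


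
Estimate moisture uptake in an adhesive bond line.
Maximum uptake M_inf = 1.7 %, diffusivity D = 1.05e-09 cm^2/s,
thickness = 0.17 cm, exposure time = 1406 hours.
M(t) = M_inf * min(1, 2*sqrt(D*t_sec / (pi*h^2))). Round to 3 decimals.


Convert time: 1406 h = 5061600 s
ratio = min(1, 2*sqrt(1.05e-09*5061600/(pi*0.17^2)))
= 0.483888
M(t) = 1.7 * 0.483888 = 0.823%

0.823


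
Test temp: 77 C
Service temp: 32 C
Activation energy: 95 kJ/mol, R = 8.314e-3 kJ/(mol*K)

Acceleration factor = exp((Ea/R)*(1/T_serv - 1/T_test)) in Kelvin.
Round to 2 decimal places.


AF = exp((95/0.008314)*(1/305.15 - 1/350.15))
= 123.02

123.02


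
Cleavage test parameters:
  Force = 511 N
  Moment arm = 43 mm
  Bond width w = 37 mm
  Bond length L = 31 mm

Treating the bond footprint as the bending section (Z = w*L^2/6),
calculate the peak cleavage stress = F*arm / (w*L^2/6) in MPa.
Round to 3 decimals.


M = 511 * 43 = 21973 N*mm
Z = 37 * 31^2 / 6 = 35557 / 6 mm^3
sigma = M / Z = 6 * 21973 / 35557 = 131838 / 35557
= 3.708 MPa

3.708


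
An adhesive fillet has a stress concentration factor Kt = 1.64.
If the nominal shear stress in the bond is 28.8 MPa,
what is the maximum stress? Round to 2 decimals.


Max stress = 28.8 * 1.64 = 47.23 MPa

47.23


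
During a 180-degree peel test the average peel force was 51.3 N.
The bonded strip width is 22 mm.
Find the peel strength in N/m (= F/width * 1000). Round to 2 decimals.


Peel strength = F/width * 1000
= 51.3 / 22 * 1000
= 2331.82 N/m

2331.82


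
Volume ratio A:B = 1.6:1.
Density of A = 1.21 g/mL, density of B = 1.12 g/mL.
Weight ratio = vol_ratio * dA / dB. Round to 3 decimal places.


Wt ratio = 1.6 * 1.21 / 1.12
= 1.729

1.729


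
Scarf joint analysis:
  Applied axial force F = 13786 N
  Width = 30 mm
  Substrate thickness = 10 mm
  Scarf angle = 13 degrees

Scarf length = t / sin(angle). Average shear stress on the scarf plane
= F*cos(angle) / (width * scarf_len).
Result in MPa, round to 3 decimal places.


Scarf length = 10 / sin(13 deg) = 44.4541 mm
cos(13 deg) = 0.974370
Shear = 13786 * 0.974370 / (30 * 44.4541)
= 10.072 MPa

10.072


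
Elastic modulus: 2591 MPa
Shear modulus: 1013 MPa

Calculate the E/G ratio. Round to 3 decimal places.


E / G = 2591 / 1013 = 2.558

2.558


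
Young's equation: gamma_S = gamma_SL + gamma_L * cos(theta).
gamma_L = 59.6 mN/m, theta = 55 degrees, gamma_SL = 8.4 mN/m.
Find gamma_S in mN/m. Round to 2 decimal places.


cos(55 deg) = 0.573576
gamma_S = 8.4 + 59.6 * 0.573576
= 42.59 mN/m

42.59


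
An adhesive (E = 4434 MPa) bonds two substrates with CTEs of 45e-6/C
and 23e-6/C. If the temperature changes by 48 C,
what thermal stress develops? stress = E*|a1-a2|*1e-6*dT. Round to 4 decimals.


Stress = 4434 * |45 - 23| * 1e-6 * 48
= 4.6823 MPa

4.6823


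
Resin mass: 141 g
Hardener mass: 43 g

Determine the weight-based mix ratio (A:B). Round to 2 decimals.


Ratio = 141 / 43 = 3.28

3.28


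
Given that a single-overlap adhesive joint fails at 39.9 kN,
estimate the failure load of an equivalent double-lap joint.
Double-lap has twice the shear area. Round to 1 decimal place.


Double-lap factor = 2
Expected load = 39.9 * 2 = 79.8 kN

79.8


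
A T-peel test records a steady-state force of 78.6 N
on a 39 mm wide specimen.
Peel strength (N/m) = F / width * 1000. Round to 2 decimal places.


Peel strength = 78.6 / 39 * 1000
= 2015.38 N/m

2015.38


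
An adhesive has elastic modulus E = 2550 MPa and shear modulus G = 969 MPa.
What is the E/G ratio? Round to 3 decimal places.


E/G = 2550 / 969 = 2.632

2.632


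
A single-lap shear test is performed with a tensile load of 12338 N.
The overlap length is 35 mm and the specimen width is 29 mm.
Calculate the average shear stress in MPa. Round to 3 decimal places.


Shear stress = F / (overlap * width)
= 12338 / (35 * 29)
= 12338 / 1015
= 12.156 MPa

12.156


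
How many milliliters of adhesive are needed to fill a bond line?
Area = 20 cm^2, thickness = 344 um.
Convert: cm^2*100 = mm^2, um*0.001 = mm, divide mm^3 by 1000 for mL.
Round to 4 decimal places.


= (20 * 100) * (344 * 0.001) / 1000
= 0.6880 mL

0.6880


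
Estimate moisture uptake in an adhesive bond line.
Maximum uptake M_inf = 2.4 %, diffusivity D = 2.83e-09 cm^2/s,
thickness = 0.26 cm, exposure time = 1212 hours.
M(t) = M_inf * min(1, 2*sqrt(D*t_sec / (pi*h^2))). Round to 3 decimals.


Convert time: 1212 h = 4363200 s
ratio = min(1, 2*sqrt(2.83e-09*4363200/(pi*0.26^2)))
= 0.482256
M(t) = 2.4 * 0.482256 = 1.157%

1.157


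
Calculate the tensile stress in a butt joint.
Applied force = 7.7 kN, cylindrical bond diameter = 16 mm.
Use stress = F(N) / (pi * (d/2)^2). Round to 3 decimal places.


A = pi * 8.0^2 = 201.0619 mm^2
sigma = 7700.0 / 201.0619 = 38.297 MPa

38.297


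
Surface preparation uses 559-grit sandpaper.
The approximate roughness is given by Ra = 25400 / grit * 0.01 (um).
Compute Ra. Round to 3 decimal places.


Ra = 25400 / 559 * 0.01
= 254 / 559
= 0.454 um

0.454


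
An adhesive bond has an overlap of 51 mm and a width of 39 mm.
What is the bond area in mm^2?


Bond area = overlap * width
= 51 * 39
= 1989 mm^2

1989


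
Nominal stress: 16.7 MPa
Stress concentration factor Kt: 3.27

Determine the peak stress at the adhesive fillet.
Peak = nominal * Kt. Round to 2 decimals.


Peak stress = 16.7 * 3.27
= 54.61 MPa

54.61


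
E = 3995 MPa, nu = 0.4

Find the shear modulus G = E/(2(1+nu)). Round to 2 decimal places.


G = 3995 / (2 * 1.40)
= 1426.79 MPa

1426.79


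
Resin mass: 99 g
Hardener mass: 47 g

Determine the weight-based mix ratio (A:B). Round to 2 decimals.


Ratio = 99 / 47 = 2.11

2.11


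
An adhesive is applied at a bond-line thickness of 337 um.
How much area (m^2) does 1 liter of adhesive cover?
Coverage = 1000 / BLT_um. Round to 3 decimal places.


Coverage = 1000 / 337 = 2.967 m^2

2.967


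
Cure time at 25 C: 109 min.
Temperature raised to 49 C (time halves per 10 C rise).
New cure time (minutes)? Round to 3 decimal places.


Acceleration factor = 2^(24/10) = 5.2780
New time = 109 / 5.2780 = 20.652 min

20.652


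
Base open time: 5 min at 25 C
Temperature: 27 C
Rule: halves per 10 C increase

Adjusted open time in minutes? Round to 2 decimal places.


Acceleration = 2^((27-25)/10) = 1.1487
Open time = 5 / 1.1487 = 4.35 min

4.35


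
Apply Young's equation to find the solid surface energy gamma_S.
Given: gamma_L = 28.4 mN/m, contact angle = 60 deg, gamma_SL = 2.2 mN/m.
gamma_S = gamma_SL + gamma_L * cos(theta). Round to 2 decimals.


theta_rad = 60 * pi/180 = 1.047198
gamma_S = 2.2 + 28.4 * cos(1.047198)
= 16.40 mN/m

16.40


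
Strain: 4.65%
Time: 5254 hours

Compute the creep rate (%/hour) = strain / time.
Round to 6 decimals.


Creep rate = 4.65 / 5254
= 0.000885 %/h

0.000885


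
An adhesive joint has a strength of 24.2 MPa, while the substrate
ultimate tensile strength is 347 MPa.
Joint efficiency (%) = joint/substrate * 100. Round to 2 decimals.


Efficiency = 24.2 / 347 * 100
= 6.97%

6.97


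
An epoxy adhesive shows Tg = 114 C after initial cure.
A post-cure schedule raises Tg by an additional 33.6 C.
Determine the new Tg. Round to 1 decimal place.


New Tg = 114 + 33.6
= 147.6 C

147.6


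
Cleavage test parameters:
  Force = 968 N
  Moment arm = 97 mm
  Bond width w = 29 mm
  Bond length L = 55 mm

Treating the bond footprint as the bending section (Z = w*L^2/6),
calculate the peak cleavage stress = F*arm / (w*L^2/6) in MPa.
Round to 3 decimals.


M = 968 * 97 = 93896 N*mm
Z = 29 * 55^2 / 6 = 87725 / 6 mm^3
sigma = M / Z = 6 * 93896 / 87725 = 563376 / 87725
= 6.422 MPa

6.422


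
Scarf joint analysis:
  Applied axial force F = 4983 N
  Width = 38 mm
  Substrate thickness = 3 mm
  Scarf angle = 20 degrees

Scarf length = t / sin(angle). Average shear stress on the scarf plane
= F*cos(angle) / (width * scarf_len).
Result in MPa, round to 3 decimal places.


Scarf length = 3 / sin(20 deg) = 8.7714 mm
cos(20 deg) = 0.939693
Shear = 4983 * 0.939693 / (38 * 8.7714)
= 14.048 MPa

14.048


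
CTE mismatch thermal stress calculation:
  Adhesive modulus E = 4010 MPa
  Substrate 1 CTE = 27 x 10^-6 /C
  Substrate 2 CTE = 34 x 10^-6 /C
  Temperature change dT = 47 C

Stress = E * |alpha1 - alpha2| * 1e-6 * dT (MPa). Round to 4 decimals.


delta_alpha = |27 - 34| = 7 x 10^-6/C
Stress = 4010 * 7e-6 * 47
= 1.3193 MPa

1.3193


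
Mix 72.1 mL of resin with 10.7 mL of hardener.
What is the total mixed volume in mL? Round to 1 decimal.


Total = 72.1 + 10.7 = 82.8 mL

82.8


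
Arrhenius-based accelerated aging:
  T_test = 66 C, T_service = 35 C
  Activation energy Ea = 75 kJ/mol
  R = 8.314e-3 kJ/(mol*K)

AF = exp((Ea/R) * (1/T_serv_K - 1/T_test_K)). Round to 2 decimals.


T_test_K = 339.15, T_serv_K = 308.15
AF = exp((75/8.314e-3) * (1/308.15 - 1/339.15))
= 14.52

14.52


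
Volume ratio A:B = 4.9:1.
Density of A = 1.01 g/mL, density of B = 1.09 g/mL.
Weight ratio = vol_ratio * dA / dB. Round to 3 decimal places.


Wt ratio = 4.9 * 1.01 / 1.09
= 4.540

4.540


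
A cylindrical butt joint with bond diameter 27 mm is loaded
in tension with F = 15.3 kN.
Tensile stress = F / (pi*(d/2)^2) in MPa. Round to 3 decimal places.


Area = pi * (27/2)^2 = 572.5553 mm^2
Stress = 15.3*1000 / 572.5553
= 26.722 MPa

26.722


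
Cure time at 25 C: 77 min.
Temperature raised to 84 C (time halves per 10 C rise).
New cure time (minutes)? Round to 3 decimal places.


Acceleration factor = 2^(59/10) = 59.7141
New time = 77 / 59.7141 = 1.289 min

1.289


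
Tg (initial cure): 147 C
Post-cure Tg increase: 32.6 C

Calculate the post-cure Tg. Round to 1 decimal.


Post-cure Tg = 147 + 32.6 = 179.6 C

179.6


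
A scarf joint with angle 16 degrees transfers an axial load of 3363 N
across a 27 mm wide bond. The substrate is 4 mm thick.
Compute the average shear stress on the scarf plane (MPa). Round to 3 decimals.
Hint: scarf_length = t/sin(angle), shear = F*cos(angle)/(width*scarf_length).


scarf_length = 4 / sin(16 deg) = 14.5118 mm
cos(16 deg) = 0.961262
shear stress = 3363 * 0.961262 / (27 * 14.5118)
= 8.251 MPa

8.251


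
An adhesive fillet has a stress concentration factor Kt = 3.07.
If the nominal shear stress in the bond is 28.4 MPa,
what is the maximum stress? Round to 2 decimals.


Max stress = 28.4 * 3.07 = 87.19 MPa

87.19


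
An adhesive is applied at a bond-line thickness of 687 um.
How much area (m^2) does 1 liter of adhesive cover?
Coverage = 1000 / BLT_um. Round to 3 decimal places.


Coverage = 1000 / 687 = 1.456 m^2

1.456


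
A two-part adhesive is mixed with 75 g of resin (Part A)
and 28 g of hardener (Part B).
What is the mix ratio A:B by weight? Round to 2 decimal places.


Mix ratio = mass_A / mass_B
= 75 / 28
= 2.68

2.68


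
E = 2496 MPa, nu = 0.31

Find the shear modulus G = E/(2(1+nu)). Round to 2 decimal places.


G = 2496 / (2 * 1.31)
= 952.67 MPa

952.67


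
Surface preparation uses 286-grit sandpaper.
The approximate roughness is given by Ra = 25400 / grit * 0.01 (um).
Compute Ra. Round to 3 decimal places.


Ra = 25400 / 286 * 0.01
= 254 / 286
= 0.888 um

0.888


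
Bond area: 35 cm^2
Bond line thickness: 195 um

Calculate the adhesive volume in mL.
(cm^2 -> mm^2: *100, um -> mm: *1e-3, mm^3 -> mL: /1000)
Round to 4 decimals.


V = 35*100 * 195*1e-3 / 1000
= 0.6825 mL

0.6825


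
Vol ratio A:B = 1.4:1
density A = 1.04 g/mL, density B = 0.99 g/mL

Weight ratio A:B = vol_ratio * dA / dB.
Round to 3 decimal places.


Weight ratio = 1.4 * 1.04 / 0.99
= 1.471

1.471


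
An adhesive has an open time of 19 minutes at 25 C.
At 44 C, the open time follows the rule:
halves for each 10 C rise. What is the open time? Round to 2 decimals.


Factor = 2^((44-25)/10) = 3.7321
Open time = 19 / 3.7321 = 5.09 min

5.09


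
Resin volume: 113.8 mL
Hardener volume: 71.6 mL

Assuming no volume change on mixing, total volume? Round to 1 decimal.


V_total = 113.8 + 71.6 = 185.4 mL

185.4


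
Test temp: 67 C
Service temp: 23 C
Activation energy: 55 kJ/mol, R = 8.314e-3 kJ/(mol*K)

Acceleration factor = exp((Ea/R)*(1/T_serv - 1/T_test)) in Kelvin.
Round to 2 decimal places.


AF = exp((55/0.008314)*(1/296.15 - 1/340.15))
= 17.98

17.98


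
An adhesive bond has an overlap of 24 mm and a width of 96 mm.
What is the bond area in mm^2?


Bond area = overlap * width
= 24 * 96
= 2304 mm^2

2304


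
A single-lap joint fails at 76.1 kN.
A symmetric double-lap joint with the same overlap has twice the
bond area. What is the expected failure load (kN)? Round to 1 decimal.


Double-lap load = 2 * 76.1 = 152.2 kN

152.2


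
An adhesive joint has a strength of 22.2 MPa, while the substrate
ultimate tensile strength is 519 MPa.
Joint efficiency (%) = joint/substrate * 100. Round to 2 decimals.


Efficiency = 22.2 / 519 * 100
= 4.28%

4.28


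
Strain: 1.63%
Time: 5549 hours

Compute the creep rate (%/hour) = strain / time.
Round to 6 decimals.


Creep rate = 1.63 / 5549
= 0.000294 %/h

0.000294


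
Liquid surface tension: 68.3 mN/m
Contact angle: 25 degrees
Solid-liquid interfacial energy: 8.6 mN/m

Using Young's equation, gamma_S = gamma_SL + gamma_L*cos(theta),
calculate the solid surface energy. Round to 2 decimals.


gamma_S = 8.6 + 68.3 * cos(25)
= 70.50 mN/m

70.50


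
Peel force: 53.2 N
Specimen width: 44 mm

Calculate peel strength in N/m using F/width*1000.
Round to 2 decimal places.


Peel strength = 53.2 / 44 * 1000 = 1209.09 N/m

1209.09


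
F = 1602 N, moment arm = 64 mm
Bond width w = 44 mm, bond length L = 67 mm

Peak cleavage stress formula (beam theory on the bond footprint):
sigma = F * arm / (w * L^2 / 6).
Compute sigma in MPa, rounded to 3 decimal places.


sigma = (1602 * 64) / (44 * 4489 / 6)
= 102528 * 6 / 197516
= 615168 / 197516
= 3.115 MPa

3.115


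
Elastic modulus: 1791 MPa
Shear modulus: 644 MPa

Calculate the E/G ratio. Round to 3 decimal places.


E / G = 1791 / 644 = 2.781

2.781


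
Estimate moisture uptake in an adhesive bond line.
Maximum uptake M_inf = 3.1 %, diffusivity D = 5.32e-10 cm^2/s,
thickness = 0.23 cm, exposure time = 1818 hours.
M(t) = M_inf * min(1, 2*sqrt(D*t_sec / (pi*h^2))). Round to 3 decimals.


Convert time: 1818 h = 6544800 s
ratio = min(1, 2*sqrt(5.32e-10*6544800/(pi*0.23^2)))
= 0.289488
M(t) = 3.1 * 0.289488 = 0.897%

0.897


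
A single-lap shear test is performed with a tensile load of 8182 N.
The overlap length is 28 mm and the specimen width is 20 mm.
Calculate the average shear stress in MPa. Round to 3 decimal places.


Shear stress = F / (overlap * width)
= 8182 / (28 * 20)
= 8182 / 560
= 14.611 MPa

14.611


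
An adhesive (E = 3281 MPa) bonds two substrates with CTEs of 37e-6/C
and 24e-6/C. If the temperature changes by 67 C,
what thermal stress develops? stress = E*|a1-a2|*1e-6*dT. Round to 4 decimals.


Stress = 3281 * |37 - 24| * 1e-6 * 67
= 2.8578 MPa

2.8578


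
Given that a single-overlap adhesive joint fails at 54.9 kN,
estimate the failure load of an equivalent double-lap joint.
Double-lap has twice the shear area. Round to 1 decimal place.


Double-lap factor = 2
Expected load = 54.9 * 2 = 109.8 kN

109.8


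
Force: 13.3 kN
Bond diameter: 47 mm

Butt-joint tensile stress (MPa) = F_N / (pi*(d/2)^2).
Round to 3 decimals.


F_N = 13.3 * 1000 = 13300.0 N
A = pi*(23.5)^2 = 1734.9445 mm^2
stress = 13300.0 / 1734.9445 = 7.666 MPa

7.666


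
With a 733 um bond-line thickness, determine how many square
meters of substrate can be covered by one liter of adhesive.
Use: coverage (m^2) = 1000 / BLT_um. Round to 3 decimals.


Coverage = 1000 / 733 = 1.364 m^2

1.364


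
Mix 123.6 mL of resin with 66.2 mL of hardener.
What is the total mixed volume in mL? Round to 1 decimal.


Total = 123.6 + 66.2 = 189.8 mL

189.8


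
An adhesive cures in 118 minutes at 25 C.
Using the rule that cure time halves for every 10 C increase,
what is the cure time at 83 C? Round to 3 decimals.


Factor = 2^((83 - 25) / 10) = 55.7152
Cure time = 118 / 55.7152
= 2.118 minutes

2.118


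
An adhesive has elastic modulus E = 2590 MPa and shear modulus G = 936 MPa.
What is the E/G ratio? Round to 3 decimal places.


E/G = 2590 / 936 = 2.767

2.767


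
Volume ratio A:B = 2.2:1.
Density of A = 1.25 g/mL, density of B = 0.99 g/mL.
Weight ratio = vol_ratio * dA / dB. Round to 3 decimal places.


Wt ratio = 2.2 * 1.25 / 0.99
= 2.778

2.778


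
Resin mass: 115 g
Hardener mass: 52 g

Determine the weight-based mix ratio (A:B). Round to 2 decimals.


Ratio = 115 / 52 = 2.21

2.21


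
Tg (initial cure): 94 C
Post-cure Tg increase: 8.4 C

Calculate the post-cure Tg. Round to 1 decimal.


Post-cure Tg = 94 + 8.4 = 102.4 C

102.4


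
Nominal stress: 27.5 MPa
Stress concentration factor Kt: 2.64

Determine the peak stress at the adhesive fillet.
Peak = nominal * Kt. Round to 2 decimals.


Peak stress = 27.5 * 2.64
= 72.60 MPa

72.60


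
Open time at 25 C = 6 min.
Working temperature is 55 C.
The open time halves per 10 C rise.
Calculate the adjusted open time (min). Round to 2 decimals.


factor = 2^((55 - 25) / 10) = 8.0000
ot = 6 / 8.0000 = 0.75 min

0.75


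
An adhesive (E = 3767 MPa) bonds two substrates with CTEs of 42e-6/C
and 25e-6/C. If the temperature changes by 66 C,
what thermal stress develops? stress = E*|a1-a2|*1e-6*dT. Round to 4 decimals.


Stress = 3767 * |42 - 25| * 1e-6 * 66
= 4.2266 MPa

4.2266


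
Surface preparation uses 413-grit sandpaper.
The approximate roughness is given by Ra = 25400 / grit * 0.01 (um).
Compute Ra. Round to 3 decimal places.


Ra = 25400 / 413 * 0.01
= 254 / 413
= 0.615 um

0.615


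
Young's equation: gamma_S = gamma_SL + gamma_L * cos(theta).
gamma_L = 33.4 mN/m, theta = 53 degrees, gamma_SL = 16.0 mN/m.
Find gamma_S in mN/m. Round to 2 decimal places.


cos(53 deg) = 0.601815
gamma_S = 16.0 + 33.4 * 0.601815
= 36.10 mN/m

36.10


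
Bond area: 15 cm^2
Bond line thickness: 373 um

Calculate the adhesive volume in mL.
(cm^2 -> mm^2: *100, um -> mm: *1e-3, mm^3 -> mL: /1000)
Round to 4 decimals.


V = 15*100 * 373*1e-3 / 1000
= 0.5595 mL

0.5595


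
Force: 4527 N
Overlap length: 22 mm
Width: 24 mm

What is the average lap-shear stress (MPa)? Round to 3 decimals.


Average shear stress = F / (overlap * width)
= 4527 / (22 * 24)
= 8.574 MPa

8.574


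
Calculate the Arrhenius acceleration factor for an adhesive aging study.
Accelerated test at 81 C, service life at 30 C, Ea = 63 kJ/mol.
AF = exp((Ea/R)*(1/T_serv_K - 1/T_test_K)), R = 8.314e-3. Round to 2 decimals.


T_test = 354.15 K, T_serv = 303.15 K
Ea/R = 63 / 0.008314 = 7577.58
AF = exp(7577.58 * (1/303.15 - 1/354.15))
= 36.58

36.58


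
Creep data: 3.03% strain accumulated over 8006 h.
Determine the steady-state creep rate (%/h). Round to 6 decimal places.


Rate = 3.03 / 8006 = 0.000378 %/h

0.000378


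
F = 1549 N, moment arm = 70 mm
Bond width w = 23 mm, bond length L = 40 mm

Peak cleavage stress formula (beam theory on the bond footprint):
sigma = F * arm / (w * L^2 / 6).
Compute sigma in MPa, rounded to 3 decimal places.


sigma = (1549 * 70) / (23 * 1600 / 6)
= 108430 * 6 / 36800
= 650580 / 36800
= 17.679 MPa

17.679


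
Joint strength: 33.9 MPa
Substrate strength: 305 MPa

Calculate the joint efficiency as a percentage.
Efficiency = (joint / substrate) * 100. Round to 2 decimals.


Efficiency = (33.9 / 305) * 100 = 11.11%

11.11


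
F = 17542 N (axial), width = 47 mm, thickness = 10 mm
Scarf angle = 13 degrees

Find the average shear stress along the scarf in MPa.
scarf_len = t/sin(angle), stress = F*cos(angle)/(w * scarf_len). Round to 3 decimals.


scarf_len = 10/sin(13 deg) = 44.4541
cos(13 deg) = 0.974370
stress = 17542*0.974370/(47*44.4541) = 8.181 MPa

8.181


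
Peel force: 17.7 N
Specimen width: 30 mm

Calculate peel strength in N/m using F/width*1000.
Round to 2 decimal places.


Peel strength = 17.7 / 30 * 1000 = 590.00 N/m

590.00


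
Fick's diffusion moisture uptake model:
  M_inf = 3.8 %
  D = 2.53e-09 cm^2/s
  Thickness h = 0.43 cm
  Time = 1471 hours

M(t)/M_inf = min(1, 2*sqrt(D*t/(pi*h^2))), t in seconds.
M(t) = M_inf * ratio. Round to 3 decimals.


t_sec = 1471 * 3600 = 5295600
ratio = 2*sqrt(2.53e-09*5295600/(pi*0.43^2))
= min(1, 0.303742)
= 0.303742
M(t) = 3.8 * 0.303742 = 1.154 %

1.154


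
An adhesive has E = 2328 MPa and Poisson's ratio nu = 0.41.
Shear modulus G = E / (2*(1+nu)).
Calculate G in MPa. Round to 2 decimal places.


G = 2328 / (2*(1+0.41))
= 2328 / 2.82
= 825.53 MPa

825.53


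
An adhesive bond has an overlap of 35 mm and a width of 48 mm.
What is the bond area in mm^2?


Bond area = overlap * width
= 35 * 48
= 1680 mm^2

1680


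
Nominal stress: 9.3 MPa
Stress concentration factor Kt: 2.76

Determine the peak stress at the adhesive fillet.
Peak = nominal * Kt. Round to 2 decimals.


Peak stress = 9.3 * 2.76
= 25.67 MPa

25.67


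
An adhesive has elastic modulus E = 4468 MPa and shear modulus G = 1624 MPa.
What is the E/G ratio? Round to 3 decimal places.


E/G = 4468 / 1624 = 2.751

2.751


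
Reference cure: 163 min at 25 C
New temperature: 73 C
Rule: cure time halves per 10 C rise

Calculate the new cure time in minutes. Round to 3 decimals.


factor = 2^((73-25)/10) = 27.8576
t_new = 163 / 27.8576 = 5.851 min

5.851


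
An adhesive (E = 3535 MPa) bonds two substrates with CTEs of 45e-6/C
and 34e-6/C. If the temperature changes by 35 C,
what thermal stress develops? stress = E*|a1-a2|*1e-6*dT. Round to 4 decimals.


Stress = 3535 * |45 - 34| * 1e-6 * 35
= 1.3610 MPa

1.3610


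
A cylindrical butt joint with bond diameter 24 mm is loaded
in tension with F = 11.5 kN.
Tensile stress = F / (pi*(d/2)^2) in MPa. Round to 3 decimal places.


Area = pi * (24/2)^2 = 452.3893 mm^2
Stress = 11.5*1000 / 452.3893
= 25.421 MPa

25.421


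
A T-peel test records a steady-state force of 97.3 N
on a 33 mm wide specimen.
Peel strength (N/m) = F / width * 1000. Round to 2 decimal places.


Peel strength = 97.3 / 33 * 1000
= 2948.48 N/m

2948.48


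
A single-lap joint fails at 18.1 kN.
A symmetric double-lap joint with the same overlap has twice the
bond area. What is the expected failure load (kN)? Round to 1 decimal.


Double-lap load = 2 * 18.1 = 36.2 kN

36.2


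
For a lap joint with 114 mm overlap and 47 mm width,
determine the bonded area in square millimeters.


Area = 114 * 47 = 5358 mm^2

5358


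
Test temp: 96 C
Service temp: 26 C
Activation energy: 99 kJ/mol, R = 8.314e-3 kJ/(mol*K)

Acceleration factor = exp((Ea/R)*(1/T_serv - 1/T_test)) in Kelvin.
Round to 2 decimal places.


AF = exp((99/0.008314)*(1/299.15 - 1/369.15))
= 1896.93

1896.93


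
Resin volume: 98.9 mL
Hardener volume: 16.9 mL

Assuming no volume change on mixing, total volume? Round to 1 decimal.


V_total = 98.9 + 16.9 = 115.8 mL

115.8


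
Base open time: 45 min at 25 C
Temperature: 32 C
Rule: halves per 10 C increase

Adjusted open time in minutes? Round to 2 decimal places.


Acceleration = 2^((32-25)/10) = 1.6245
Open time = 45 / 1.6245 = 27.70 min

27.70


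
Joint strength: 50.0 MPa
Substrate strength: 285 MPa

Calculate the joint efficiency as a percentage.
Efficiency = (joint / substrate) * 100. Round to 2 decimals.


Efficiency = (50.0 / 285) * 100 = 17.54%

17.54


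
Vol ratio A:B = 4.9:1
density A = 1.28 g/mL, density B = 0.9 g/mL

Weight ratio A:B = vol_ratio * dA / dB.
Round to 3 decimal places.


Weight ratio = 4.9 * 1.28 / 0.9
= 6.969

6.969


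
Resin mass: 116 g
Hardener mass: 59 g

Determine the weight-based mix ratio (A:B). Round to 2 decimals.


Ratio = 116 / 59 = 1.97

1.97


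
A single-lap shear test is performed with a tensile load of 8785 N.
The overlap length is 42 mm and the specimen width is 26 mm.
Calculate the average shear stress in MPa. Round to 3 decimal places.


Shear stress = F / (overlap * width)
= 8785 / (42 * 26)
= 8785 / 1092
= 8.045 MPa

8.045


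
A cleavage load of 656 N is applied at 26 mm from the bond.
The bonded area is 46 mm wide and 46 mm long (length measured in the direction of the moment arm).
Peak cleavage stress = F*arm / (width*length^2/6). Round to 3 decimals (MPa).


Moment = 656 * 26 = 17056 N*mm
Section modulus = 46 * 2116 / 6 = 97336 / 6 mm^3
Stress = 17056 / (97336 / 6) = 102336 / 97336
= 1.051 MPa

1.051


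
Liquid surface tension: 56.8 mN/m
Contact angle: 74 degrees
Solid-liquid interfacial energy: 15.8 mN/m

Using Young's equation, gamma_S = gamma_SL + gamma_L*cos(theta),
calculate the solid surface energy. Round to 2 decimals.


gamma_S = 15.8 + 56.8 * cos(74)
= 31.46 mN/m

31.46


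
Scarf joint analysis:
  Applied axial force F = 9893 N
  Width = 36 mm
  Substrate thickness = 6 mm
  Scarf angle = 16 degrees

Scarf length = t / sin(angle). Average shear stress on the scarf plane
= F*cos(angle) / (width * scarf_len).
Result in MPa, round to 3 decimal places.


Scarf length = 6 / sin(16 deg) = 21.7677 mm
cos(16 deg) = 0.961262
Shear = 9893 * 0.961262 / (36 * 21.7677)
= 12.135 MPa

12.135


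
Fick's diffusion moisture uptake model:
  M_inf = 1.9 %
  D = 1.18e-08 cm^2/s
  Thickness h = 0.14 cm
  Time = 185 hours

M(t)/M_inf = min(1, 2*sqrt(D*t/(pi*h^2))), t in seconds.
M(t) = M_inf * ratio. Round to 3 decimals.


t_sec = 185 * 3600 = 666000
ratio = 2*sqrt(1.18e-08*666000/(pi*0.14^2))
= min(1, 0.714505)
= 0.714505
M(t) = 1.9 * 0.714505 = 1.358 %

1.358


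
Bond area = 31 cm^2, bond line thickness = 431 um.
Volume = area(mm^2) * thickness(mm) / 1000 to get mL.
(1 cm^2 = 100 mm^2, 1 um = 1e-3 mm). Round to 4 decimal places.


area_mm2 = 31 * 100 = 3100
blt_mm = 431 * 1e-3 = 0.431
vol_mm3 = 3100 * 0.431 = 1336.1
vol_mL = 1336.1 / 1000 = 1.3361 mL

1.3361


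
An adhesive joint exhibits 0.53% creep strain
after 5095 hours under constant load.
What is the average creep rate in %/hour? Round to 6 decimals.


Creep rate = strain / time
= 0.53 / 5095
= 0.000104 %/h

0.000104


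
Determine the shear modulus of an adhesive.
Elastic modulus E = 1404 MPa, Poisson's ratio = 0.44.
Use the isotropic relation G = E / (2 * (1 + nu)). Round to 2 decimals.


G = 1404 / (2*(1+0.44)) = 1404 / 2.88
= 487.50 MPa

487.50


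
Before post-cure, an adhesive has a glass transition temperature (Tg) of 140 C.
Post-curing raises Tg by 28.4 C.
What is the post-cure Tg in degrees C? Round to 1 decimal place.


Tg_post = Tg_base + delta_Tg
= 140 + 28.4
= 168.4 C

168.4


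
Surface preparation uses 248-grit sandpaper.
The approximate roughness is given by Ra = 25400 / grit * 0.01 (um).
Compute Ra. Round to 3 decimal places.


Ra = 25400 / 248 * 0.01
= 254 / 248
= 1.024 um

1.024


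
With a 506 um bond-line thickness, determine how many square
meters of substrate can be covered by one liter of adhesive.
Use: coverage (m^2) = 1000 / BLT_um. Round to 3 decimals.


Coverage = 1000 / 506 = 1.976 m^2

1.976


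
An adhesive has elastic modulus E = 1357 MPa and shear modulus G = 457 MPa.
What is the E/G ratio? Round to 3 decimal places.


E/G = 1357 / 457 = 2.969

2.969


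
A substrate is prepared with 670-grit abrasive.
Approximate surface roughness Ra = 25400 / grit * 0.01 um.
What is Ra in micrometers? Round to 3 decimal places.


Ra = 25400 / 670 * 0.01 = 0.379 um

0.379


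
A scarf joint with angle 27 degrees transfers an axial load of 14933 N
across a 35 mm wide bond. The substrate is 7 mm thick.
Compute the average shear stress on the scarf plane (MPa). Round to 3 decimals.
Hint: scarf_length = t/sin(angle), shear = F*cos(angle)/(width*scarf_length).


scarf_length = 7 / sin(27 deg) = 15.4188 mm
cos(27 deg) = 0.891007
shear stress = 14933 * 0.891007 / (35 * 15.4188)
= 24.655 MPa

24.655


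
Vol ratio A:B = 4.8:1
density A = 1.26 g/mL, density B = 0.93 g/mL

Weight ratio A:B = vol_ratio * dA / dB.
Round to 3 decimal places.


Weight ratio = 4.8 * 1.26 / 0.93
= 6.503

6.503


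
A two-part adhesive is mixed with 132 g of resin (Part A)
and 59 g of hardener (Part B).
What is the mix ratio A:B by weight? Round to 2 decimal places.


Mix ratio = mass_A / mass_B
= 132 / 59
= 2.24

2.24


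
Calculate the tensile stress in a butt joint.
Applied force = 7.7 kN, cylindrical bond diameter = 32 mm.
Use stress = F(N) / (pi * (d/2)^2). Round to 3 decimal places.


A = pi * 16.0^2 = 804.2477 mm^2
sigma = 7700.0 / 804.2477 = 9.574 MPa

9.574


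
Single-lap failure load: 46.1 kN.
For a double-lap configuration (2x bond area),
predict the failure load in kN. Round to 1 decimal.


Failure load = 46.1 * 2 = 92.2 kN

92.2


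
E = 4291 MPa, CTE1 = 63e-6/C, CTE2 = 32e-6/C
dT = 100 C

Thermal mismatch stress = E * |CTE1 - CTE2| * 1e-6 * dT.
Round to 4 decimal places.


= 4291 * 31e-6 * 100
= 13.3021 MPa

13.3021


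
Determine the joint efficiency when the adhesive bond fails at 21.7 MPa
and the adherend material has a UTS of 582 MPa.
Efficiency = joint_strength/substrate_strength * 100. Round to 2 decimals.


Joint efficiency = 21.7 / 582 * 100
= 3.73%

3.73


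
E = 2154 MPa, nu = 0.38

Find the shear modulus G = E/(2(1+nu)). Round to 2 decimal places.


G = 2154 / (2 * 1.38)
= 780.43 MPa

780.43


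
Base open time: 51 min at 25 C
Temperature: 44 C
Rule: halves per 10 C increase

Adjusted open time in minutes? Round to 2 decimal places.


Acceleration = 2^((44-25)/10) = 3.7321
Open time = 51 / 3.7321 = 13.67 min

13.67


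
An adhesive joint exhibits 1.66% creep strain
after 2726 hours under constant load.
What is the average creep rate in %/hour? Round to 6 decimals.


Creep rate = strain / time
= 1.66 / 2726
= 0.000609 %/h

0.000609


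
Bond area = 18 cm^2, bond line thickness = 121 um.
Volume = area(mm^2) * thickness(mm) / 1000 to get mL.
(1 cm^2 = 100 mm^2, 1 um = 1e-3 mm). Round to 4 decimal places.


area_mm2 = 18 * 100 = 1800
blt_mm = 121 * 1e-3 = 0.121
vol_mm3 = 1800 * 0.121 = 217.8
vol_mL = 217.8 / 1000 = 0.2178 mL

0.2178


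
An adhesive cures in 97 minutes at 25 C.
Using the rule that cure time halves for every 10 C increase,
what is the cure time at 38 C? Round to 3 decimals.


Factor = 2^((38 - 25) / 10) = 2.4623
Cure time = 97 / 2.4623
= 39.394 minutes

39.394


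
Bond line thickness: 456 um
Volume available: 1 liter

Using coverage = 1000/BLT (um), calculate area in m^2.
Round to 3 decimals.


1 L = 1e6 mm^3, thickness = 456 um = 0.456 mm
Area = 1e6 / 0.456 mm^2 = (1e6 / 0.456) / 1e6 m^2 = 1000 / 456 m^2
= 2.193 m^2

2.193


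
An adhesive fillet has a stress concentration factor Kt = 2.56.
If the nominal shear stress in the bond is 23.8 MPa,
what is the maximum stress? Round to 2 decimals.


Max stress = 23.8 * 2.56 = 60.93 MPa

60.93


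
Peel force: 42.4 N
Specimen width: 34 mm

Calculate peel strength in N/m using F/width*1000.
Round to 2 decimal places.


Peel strength = 42.4 / 34 * 1000 = 1247.06 N/m

1247.06


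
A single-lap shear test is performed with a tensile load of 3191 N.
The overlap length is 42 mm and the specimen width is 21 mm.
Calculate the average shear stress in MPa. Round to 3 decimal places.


Shear stress = F / (overlap * width)
= 3191 / (42 * 21)
= 3191 / 882
= 3.618 MPa

3.618


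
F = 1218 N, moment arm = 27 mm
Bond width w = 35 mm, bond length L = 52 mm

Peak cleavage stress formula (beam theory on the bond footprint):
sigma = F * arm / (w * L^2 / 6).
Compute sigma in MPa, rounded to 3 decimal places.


sigma = (1218 * 27) / (35 * 2704 / 6)
= 32886 * 6 / 94640
= 197316 / 94640
= 2.085 MPa

2.085


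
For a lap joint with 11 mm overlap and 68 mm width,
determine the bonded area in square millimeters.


Area = 11 * 68 = 748 mm^2

748


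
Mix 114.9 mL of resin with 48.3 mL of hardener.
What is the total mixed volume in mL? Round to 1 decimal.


Total = 114.9 + 48.3 = 163.2 mL

163.2


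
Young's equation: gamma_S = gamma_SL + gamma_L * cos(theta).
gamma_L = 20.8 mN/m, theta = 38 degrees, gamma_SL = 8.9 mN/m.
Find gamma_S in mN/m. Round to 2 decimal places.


cos(38 deg) = 0.788011
gamma_S = 8.9 + 20.8 * 0.788011
= 25.29 mN/m

25.29


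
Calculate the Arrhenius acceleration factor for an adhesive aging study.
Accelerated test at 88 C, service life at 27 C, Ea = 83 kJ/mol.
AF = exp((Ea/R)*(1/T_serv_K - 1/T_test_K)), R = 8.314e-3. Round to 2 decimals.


T_test = 361.15 K, T_serv = 300.15 K
Ea/R = 83 / 0.008314 = 9983.16
AF = exp(9983.16 * (1/300.15 - 1/361.15))
= 275.30

275.30


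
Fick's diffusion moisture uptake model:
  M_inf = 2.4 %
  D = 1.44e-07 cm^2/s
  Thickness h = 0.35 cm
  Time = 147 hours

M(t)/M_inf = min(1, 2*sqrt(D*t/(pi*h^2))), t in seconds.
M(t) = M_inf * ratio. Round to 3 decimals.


t_sec = 147 * 3600 = 529200
ratio = 2*sqrt(1.44e-07*529200/(pi*0.35^2))
= min(1, 0.889976)
= 0.889976
M(t) = 2.4 * 0.889976 = 2.136 %

2.136


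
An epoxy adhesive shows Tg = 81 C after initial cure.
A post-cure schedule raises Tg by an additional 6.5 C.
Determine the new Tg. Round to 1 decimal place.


New Tg = 81 + 6.5
= 87.5 C

87.5


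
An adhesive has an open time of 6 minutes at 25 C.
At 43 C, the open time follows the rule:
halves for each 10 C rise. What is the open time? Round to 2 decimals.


Factor = 2^((43-25)/10) = 3.4822
Open time = 6 / 3.4822 = 1.72 min

1.72


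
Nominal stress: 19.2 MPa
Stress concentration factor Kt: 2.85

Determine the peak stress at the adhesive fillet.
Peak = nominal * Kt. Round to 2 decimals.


Peak stress = 19.2 * 2.85
= 54.72 MPa

54.72


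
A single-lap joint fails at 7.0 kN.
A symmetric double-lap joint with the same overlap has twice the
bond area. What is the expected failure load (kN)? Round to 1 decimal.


Double-lap load = 2 * 7.0 = 14.0 kN

14.0


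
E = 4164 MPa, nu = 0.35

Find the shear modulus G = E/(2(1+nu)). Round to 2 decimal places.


G = 4164 / (2 * 1.35)
= 1542.22 MPa

1542.22


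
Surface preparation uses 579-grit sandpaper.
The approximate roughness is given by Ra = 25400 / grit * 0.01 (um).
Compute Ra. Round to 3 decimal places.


Ra = 25400 / 579 * 0.01
= 254 / 579
= 0.439 um

0.439


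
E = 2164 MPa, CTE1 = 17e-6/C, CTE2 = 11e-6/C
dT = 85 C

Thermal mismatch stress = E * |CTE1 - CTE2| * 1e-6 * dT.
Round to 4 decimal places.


= 2164 * 6e-6 * 85
= 1.1036 MPa

1.1036


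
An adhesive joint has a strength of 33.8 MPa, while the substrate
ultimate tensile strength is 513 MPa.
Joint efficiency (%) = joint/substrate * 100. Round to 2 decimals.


Efficiency = 33.8 / 513 * 100
= 6.59%

6.59


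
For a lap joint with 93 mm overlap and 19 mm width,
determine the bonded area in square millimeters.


Area = 93 * 19 = 1767 mm^2

1767


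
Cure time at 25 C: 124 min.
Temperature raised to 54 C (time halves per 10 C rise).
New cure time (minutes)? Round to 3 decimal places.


Acceleration factor = 2^(29/10) = 7.4643
New time = 124 / 7.4643 = 16.612 min

16.612


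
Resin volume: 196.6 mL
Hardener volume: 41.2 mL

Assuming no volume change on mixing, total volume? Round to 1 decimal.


V_total = 196.6 + 41.2 = 237.8 mL

237.8


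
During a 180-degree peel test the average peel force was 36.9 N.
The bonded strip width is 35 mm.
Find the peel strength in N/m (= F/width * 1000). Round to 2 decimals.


Peel strength = F/width * 1000
= 36.9 / 35 * 1000
= 1054.29 N/m

1054.29


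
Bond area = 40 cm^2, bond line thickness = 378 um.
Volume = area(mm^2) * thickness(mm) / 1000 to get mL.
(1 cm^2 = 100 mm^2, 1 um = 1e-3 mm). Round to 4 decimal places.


area_mm2 = 40 * 100 = 4000
blt_mm = 378 * 1e-3 = 0.378
vol_mm3 = 4000 * 0.378 = 1512.0
vol_mL = 1512.0 / 1000 = 1.5120 mL

1.5120


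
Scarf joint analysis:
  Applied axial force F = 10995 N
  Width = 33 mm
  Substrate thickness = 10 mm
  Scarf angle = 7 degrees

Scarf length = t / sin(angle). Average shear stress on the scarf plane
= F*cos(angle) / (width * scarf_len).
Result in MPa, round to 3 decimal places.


Scarf length = 10 / sin(7 deg) = 82.0551 mm
cos(7 deg) = 0.992546
Shear = 10995 * 0.992546 / (33 * 82.0551)
= 4.030 MPa

4.030


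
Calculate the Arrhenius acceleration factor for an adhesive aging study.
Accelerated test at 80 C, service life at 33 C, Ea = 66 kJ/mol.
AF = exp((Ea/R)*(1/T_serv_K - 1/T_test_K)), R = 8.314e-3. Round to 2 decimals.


T_test = 353.15 K, T_serv = 306.15 K
Ea/R = 66 / 0.008314 = 7938.42
AF = exp(7938.42 * (1/306.15 - 1/353.15))
= 31.53

31.53


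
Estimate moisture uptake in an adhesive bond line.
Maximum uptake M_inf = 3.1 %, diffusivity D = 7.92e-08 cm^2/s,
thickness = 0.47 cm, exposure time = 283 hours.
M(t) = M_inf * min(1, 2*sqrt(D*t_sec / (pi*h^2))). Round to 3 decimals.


Convert time: 283 h = 1018800 s
ratio = min(1, 2*sqrt(7.92e-08*1018800/(pi*0.47^2)))
= 0.681968
M(t) = 3.1 * 0.681968 = 2.114%

2.114


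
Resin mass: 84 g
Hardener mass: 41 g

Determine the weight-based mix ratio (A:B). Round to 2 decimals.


Ratio = 84 / 41 = 2.05

2.05


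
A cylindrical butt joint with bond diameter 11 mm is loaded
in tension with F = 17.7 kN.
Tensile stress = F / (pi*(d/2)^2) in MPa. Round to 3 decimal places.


Area = pi * (11/2)^2 = 95.0332 mm^2
Stress = 17.7*1000 / 95.0332
= 186.251 MPa

186.251


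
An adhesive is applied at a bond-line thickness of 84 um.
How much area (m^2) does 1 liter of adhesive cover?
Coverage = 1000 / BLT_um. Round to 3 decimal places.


Coverage = 1000 / 84 = 11.905 m^2

11.905


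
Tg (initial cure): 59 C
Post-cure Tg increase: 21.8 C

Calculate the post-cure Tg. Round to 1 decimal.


Post-cure Tg = 59 + 21.8 = 80.8 C

80.8


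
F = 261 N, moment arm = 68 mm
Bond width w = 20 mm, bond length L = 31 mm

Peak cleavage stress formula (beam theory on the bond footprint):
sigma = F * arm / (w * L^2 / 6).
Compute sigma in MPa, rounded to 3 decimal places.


sigma = (261 * 68) / (20 * 961 / 6)
= 17748 * 6 / 19220
= 106488 / 19220
= 5.540 MPa

5.540


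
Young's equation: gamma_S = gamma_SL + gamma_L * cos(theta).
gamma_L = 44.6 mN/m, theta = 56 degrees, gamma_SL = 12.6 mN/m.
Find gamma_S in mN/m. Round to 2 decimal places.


cos(56 deg) = 0.559193
gamma_S = 12.6 + 44.6 * 0.559193
= 37.54 mN/m

37.54
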